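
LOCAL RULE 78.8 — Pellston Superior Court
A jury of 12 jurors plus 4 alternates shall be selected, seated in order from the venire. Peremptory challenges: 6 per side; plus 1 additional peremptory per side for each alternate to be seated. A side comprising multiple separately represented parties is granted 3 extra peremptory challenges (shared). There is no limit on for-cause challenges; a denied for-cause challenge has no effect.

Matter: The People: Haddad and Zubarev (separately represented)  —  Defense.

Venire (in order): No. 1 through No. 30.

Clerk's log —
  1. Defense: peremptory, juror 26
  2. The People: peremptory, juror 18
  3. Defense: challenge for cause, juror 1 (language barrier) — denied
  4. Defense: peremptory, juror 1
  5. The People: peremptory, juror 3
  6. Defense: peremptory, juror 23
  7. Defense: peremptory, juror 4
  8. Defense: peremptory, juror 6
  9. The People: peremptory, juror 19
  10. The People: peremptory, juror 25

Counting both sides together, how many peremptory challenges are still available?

The People allotment: 6 base + 1 × 4 alternates + 3 multi-party = 13. Defense allotment: 6 base + 1 × 4 alternates = 10.
The People peremptories used: #18, #3, #19, #25 — 4.
Defense peremptories used: #26, #1, #23, #4, #6 — 5 (the for-cause on #1 doesn't count).
Remaining: (13 − 4) + (10 − 5) = 14.

14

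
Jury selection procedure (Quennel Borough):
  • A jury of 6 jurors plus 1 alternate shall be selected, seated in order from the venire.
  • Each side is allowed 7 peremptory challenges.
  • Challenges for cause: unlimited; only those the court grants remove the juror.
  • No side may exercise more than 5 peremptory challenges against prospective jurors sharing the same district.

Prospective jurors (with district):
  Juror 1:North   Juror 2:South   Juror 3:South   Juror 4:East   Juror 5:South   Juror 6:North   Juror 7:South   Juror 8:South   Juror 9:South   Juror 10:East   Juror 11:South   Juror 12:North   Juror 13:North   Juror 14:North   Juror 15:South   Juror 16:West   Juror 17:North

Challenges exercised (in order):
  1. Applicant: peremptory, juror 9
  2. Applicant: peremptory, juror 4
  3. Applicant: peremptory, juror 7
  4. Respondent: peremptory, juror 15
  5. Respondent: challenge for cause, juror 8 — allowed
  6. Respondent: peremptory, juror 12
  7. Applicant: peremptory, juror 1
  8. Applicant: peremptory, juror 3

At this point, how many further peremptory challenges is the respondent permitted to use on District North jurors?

4

Respondent peremptories so far: #15, #12 — 2 of 7 used, 5 left overall.
Against District North: #12 — 1 used; per-district cap 5 leaves 4.
Binding limit: min(5, 4) = 4.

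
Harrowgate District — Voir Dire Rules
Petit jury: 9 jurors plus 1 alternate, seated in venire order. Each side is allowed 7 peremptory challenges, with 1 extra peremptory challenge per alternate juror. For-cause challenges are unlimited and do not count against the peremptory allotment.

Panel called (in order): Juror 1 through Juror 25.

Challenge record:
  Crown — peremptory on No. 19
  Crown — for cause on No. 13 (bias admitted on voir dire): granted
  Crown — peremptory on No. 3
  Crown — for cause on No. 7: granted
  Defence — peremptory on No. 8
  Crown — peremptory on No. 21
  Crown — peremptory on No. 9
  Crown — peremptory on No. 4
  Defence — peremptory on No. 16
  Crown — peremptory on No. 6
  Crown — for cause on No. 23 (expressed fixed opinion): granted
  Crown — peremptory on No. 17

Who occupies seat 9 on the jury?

Removed: #3, #4, #6, #7, #8, #9, #13, #16, #17, #19, #21, #23.
Seating in order: seats 1–9 → #1, #2, #5, #10, #11, #12, #14, #15, #18; alternates → #20.
So seat 9 is #18.

18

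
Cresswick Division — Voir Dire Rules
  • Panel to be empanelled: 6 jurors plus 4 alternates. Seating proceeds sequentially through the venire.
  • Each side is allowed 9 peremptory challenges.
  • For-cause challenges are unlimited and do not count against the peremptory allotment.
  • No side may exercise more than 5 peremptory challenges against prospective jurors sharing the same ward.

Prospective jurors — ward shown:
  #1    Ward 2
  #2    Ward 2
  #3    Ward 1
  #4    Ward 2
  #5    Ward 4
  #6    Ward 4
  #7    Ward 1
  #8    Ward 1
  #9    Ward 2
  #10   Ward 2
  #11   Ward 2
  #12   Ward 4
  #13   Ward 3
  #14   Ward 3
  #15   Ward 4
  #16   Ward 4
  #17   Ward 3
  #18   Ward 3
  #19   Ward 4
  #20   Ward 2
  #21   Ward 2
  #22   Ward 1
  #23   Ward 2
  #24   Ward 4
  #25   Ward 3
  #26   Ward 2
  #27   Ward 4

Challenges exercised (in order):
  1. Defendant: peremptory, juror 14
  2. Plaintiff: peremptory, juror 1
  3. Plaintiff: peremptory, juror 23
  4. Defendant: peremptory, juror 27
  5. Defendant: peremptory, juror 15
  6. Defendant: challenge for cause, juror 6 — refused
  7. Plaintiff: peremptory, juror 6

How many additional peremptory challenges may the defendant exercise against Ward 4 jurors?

Defendant peremptories so far: #14, #27, #15 — 3 of 9 used, 6 left overall.
Against Ward 4: #27, #15 — 2 used; per-ward cap 5 leaves 3.
Binding limit: min(6, 3) = 3.

3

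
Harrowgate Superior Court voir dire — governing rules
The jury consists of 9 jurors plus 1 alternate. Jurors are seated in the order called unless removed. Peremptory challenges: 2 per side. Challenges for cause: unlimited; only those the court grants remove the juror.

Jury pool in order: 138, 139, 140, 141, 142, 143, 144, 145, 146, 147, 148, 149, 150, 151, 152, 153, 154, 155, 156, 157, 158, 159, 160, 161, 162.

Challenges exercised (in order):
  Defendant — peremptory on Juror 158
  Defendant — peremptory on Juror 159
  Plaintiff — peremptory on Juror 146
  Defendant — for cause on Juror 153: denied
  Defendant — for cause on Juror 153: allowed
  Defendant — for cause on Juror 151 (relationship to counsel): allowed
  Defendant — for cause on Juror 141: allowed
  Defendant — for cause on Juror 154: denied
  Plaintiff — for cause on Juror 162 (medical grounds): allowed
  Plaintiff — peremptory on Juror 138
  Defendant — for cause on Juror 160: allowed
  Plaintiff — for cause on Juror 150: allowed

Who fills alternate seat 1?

152

Removed: #138, #141, #146, #150, #151, #153, #158, #159, #160, #162. (#154 stays — for-cause denied.)
Seating in order: seats 1–9 → #139, #140, #142, #143, #144, #145, #147, #148, #149; alternates → #152.
So alternate 1 is #152.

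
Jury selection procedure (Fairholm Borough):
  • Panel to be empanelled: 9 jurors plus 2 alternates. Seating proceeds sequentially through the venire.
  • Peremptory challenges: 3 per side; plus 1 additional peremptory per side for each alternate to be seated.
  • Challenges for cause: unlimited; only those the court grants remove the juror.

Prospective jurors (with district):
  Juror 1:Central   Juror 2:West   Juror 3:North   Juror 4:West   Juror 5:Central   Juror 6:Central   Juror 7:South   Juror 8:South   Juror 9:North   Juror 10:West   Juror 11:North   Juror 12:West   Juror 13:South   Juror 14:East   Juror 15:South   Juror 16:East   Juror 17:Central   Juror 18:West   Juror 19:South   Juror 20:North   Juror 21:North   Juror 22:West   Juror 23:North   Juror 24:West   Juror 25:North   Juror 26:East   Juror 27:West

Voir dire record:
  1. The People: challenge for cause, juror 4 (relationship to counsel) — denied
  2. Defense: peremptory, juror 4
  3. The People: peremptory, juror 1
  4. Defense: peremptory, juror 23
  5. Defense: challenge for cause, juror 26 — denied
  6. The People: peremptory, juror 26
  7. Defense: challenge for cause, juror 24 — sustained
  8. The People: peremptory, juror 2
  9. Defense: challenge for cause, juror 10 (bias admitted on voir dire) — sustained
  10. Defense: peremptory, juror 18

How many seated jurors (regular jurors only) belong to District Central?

2

Removed: #1, #2, #4, #10, #18, #23, #24, #26.
Seated jurors 1–9: #3, #5, #6, #7, #8, #9, #11, #12, #13 (alternates #14, #15 not counted).
Of those, in District Central: #5, #6 → 2.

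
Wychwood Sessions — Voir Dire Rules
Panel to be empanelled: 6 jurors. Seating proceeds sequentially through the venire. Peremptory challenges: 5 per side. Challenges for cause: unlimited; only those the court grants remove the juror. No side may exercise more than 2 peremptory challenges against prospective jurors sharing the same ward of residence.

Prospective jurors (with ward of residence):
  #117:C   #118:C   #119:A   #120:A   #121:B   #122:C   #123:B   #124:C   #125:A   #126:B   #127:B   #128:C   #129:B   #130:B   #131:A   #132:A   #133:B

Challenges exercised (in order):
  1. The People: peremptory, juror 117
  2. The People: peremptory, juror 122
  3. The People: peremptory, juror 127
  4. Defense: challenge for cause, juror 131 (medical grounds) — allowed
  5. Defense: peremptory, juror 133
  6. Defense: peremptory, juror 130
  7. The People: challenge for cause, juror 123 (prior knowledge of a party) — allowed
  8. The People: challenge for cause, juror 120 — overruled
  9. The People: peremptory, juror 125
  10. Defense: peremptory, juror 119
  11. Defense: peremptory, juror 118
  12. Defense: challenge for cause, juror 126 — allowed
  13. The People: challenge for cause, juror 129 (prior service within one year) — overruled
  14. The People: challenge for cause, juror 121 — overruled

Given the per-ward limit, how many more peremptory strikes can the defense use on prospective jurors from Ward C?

Defense peremptories so far: #133, #130, #119, #118 — 4 of 5 used, 1 left overall.
Against Ward C: #118 — 1 used; per-ward cap 2 leaves 1.
Binding limit: min(1, 1) = 1.

1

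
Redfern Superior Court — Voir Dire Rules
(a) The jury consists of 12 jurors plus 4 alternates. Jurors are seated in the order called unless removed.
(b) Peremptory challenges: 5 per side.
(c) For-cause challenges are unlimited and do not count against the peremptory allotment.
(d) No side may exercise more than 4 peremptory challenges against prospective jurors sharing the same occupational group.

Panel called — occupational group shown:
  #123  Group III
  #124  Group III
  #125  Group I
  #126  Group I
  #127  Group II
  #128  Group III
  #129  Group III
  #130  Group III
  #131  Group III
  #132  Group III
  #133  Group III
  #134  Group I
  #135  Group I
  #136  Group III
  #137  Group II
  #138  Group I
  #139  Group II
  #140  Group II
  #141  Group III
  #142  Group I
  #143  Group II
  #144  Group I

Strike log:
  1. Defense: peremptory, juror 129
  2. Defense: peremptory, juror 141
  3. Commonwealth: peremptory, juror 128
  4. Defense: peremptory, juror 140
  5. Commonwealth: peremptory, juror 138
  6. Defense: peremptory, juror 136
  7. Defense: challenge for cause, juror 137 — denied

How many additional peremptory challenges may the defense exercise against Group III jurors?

Defense peremptories so far: #129, #141, #140, #136 — 4 of 5 used, 1 left overall.
Against Group III: #129, #141, #136 — 3 used; per-group cap 4 leaves 1.
Binding limit: min(1, 1) = 1.

1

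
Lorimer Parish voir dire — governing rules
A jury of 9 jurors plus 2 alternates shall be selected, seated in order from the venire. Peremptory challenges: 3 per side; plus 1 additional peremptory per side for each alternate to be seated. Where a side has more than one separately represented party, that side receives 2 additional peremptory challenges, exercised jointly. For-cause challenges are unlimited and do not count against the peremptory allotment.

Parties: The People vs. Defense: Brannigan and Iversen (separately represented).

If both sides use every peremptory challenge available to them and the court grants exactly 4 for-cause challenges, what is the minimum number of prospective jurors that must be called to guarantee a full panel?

27

Seats to fill: 9 + 2 alternates = 11.
Peremptories — The People: 3 + 1×2 = 5; Defense: 3 + 1×2 + 2 = 7; total 12.
For-cause removals: 4.
Minimum venire: 11 + 12 + 4 = 27.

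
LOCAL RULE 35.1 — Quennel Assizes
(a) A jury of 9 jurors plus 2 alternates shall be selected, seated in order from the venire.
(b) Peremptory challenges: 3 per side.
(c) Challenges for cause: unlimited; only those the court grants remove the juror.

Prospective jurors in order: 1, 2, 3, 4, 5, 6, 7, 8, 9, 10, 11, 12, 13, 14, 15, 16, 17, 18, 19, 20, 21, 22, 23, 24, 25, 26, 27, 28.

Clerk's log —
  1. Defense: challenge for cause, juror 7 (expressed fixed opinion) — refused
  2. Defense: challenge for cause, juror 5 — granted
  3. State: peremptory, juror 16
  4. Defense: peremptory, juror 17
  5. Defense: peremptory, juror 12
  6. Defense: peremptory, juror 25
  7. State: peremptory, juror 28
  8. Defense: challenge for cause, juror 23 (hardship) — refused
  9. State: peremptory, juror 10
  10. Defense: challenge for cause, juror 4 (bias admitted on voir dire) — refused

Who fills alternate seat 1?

13

Removed: #5, #10, #12, #16, #17, #25, #28. (#4, #7, #23 stay — for-cause denied.)
Seating in order: seats 1–9 → #1, #2, #3, #4, #6, #7, #8, #9, #11; alternates → #13, #14.
So alternate 1 is #13.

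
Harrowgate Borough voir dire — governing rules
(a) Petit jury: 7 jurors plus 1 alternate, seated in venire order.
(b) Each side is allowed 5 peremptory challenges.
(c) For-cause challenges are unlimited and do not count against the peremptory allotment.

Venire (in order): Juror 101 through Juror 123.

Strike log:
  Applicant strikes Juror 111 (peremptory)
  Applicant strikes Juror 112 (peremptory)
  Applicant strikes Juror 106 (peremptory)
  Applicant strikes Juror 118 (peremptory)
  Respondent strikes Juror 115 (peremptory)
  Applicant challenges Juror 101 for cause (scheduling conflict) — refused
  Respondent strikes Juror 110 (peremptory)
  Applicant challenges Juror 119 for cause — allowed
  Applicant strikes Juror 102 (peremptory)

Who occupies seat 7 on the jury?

109

Removed: #102, #106, #110, #111, #112, #115, #118, #119. (#101 stays — for-cause denied.)
Seating in order: seats 1–7 → #101, #103, #104, #105, #107, #108, #109; alternates → #113.
So seat 7 is #109.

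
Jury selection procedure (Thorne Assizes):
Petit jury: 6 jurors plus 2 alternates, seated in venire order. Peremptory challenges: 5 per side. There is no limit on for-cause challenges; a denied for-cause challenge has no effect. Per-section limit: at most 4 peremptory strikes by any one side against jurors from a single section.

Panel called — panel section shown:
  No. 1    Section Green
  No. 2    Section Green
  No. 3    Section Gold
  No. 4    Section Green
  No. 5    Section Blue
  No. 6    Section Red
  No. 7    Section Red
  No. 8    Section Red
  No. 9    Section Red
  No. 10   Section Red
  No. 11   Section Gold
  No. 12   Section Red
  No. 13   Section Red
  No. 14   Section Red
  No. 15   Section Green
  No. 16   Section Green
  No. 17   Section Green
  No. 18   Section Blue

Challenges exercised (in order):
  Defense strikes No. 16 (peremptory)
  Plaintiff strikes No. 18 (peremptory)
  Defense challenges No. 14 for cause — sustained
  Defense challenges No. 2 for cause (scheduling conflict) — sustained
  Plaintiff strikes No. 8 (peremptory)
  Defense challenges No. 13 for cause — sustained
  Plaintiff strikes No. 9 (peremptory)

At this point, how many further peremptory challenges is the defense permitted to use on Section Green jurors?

3

Defense peremptories so far: #16 — 1 of 5 used, 4 left overall.
Against Section Green: #16 — 1 used; per-section cap 4 leaves 3.
Binding limit: min(4, 3) = 3.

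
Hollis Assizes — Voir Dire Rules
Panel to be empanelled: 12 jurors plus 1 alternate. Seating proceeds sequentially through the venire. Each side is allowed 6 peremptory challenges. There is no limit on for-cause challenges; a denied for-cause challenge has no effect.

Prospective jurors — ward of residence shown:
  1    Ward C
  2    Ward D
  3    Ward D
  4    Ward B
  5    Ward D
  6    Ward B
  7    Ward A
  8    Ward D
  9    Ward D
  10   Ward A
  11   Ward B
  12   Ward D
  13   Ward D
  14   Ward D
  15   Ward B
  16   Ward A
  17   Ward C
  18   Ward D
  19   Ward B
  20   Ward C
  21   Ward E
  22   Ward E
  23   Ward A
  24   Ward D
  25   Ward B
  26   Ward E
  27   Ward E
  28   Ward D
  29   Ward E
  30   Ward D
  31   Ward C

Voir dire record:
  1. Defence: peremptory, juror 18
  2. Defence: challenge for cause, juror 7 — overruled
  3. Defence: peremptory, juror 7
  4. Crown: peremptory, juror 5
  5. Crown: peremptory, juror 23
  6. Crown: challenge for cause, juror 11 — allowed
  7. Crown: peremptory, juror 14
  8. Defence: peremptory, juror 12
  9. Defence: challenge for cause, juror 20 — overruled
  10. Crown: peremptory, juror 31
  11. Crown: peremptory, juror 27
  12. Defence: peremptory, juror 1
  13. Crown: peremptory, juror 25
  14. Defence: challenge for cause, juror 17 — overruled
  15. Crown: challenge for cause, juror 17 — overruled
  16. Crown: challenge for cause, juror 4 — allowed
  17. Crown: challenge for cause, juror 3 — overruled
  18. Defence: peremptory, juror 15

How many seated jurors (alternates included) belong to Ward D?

5

Removed: #1, #4, #5, #7, #11, #12, #14, #15, #18, #23, #25, #27, #31.
Seated (13 incl. alternates): #2, #3, #6, #8, #9, #10, #13, #16, #17, #19, #20, #21, #22.
Of those, in Ward D: #2, #3, #8, #9, #13 → 5.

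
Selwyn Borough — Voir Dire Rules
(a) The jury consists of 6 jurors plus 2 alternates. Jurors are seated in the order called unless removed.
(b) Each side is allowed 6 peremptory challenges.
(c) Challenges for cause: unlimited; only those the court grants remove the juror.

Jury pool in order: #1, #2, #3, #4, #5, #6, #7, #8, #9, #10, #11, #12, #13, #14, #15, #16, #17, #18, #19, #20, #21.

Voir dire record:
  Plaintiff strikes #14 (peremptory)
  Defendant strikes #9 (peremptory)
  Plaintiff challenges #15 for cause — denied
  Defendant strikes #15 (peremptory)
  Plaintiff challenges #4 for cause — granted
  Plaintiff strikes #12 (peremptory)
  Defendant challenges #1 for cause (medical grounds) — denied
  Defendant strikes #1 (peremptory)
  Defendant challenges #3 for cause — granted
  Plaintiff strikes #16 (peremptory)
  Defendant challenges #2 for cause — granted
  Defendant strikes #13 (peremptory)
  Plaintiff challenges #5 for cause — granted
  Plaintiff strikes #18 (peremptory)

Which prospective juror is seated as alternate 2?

20

Removed: #1, #2, #3, #4, #5, #9, #12, #13, #14, #15, #16, #18.
Seating in order: seats 1–6 → #6, #7, #8, #10, #11, #17; alternates → #19, #20.
So alternate 2 is #20.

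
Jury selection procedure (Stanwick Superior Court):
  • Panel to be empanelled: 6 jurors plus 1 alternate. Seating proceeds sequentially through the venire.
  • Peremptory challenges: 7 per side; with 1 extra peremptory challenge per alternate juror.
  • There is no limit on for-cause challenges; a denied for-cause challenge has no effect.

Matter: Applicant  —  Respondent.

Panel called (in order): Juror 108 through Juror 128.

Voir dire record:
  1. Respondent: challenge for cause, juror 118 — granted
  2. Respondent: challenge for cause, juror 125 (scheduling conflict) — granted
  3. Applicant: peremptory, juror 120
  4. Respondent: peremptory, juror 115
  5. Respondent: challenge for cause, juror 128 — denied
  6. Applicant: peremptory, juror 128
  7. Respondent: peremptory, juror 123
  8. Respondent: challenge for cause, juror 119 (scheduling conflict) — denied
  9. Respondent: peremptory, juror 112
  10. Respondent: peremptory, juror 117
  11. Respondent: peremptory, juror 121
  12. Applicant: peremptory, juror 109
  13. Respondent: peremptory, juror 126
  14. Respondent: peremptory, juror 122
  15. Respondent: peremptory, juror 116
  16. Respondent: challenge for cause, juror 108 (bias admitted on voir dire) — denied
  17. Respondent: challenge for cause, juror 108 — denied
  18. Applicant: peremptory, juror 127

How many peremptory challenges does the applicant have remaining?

Applicant allotment: 7 base + 1 × 1 alternate = 8.
Applicant peremptories used: #120, #128, #109, #127 — 4.
Remaining: 8 − 4 = 4.

4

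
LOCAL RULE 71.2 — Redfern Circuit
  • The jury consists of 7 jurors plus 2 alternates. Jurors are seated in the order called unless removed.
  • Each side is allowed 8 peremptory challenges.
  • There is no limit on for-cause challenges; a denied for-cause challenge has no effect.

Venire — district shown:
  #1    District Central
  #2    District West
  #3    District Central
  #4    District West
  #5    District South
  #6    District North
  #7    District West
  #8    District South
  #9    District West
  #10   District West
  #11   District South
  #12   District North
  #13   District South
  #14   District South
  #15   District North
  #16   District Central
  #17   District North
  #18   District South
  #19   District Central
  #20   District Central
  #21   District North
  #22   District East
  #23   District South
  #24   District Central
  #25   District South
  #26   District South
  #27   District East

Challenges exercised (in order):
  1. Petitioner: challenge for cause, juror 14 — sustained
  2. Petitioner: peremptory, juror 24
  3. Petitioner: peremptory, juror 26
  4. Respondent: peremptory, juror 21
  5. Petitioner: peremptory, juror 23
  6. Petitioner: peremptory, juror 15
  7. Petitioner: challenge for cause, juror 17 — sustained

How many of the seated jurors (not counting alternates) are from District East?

0

Removed: #14, #15, #17, #21, #23, #24, #26.
Seated jurors 1–7: #1, #2, #3, #4, #5, #6, #7 (alternates #8, #9 not counted).
None of those are in District East → 0.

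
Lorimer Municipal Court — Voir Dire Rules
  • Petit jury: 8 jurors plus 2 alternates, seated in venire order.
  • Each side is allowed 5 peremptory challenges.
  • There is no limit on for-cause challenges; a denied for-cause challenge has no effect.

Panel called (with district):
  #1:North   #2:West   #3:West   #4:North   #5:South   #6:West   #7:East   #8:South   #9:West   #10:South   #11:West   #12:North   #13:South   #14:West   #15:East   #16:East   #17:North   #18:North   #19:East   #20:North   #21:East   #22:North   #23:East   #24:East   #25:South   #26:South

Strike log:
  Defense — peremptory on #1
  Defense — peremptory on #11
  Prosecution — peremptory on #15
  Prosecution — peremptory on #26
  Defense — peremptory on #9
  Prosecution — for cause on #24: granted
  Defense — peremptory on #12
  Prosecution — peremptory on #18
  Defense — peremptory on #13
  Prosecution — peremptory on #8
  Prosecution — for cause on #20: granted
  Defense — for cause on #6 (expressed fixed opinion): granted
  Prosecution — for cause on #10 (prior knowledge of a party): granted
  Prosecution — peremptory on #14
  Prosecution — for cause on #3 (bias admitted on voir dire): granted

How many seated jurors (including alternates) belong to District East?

Removed: #1, #3, #6, #8, #9, #10, #11, #12, #13, #14, #15, #18, #20, #24, #26.
Seated (10 incl. alternates): #2, #4, #5, #7, #16, #17, #19, #21, #22, #23.
Of those, in District East: #7, #16, #19, #21, #23 → 5.

5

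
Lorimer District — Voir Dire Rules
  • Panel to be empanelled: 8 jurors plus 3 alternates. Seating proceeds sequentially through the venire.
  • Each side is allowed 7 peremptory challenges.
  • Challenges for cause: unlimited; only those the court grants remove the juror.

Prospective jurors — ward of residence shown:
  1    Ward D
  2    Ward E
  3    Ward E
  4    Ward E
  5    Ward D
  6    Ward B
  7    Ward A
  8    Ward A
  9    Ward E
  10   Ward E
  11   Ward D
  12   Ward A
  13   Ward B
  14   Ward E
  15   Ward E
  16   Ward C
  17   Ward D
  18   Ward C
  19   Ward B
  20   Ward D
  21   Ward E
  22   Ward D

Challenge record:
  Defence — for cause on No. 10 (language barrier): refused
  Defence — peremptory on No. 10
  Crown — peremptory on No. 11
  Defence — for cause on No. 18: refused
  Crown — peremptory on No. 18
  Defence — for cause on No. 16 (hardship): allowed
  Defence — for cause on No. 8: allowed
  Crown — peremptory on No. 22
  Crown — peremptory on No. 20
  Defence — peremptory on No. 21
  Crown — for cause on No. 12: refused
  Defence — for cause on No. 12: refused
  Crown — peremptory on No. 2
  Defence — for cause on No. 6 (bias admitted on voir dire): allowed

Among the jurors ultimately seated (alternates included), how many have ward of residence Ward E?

Removed: #2, #6, #8, #10, #11, #16, #18, #20, #21, #22.
Seated (11 incl. alternates): #1, #3, #4, #5, #7, #9, #12, #13, #14, #15, #17.
Of those, in Ward E: #3, #4, #9, #14, #15 → 5.

5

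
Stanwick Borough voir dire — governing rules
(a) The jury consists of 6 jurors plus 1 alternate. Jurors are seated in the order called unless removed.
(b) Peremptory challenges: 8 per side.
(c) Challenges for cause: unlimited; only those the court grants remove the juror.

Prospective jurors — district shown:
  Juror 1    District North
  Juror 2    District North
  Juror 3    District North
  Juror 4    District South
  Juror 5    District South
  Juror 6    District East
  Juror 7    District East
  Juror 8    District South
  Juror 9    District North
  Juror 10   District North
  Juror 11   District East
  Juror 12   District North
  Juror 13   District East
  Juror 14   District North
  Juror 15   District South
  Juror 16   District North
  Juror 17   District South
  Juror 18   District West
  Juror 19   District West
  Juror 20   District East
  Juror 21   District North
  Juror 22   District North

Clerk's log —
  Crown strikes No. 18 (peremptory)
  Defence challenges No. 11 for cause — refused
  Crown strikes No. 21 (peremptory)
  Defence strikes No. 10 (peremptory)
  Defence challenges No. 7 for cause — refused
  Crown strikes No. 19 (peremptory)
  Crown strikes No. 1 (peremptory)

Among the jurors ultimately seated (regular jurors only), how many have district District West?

0

Removed: #1, #10, #18, #19, #21.
Seated jurors 1–6: #2, #3, #4, #5, #6, #7 (alternates #8 not counted).
None of those are in District West → 0.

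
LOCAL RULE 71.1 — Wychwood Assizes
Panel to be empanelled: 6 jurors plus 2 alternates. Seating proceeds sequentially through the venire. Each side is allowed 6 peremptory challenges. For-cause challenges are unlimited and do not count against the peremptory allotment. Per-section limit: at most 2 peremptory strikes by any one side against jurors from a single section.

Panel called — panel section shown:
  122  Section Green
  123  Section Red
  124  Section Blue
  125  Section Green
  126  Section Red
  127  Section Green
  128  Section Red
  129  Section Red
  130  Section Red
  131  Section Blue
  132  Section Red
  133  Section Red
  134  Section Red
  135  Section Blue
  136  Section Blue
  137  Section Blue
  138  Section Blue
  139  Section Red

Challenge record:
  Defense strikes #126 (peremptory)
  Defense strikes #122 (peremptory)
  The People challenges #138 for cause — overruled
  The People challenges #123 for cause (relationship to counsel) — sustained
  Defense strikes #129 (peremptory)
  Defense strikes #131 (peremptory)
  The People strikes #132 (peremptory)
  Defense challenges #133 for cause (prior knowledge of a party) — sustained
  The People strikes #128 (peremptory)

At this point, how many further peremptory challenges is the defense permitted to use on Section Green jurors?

Defense peremptories so far: #126, #122, #129, #131 — 4 of 6 used, 2 left overall.
Against Section Green: #122 — 1 used; per-section cap 2 leaves 1.
Binding limit: min(2, 1) = 1.

1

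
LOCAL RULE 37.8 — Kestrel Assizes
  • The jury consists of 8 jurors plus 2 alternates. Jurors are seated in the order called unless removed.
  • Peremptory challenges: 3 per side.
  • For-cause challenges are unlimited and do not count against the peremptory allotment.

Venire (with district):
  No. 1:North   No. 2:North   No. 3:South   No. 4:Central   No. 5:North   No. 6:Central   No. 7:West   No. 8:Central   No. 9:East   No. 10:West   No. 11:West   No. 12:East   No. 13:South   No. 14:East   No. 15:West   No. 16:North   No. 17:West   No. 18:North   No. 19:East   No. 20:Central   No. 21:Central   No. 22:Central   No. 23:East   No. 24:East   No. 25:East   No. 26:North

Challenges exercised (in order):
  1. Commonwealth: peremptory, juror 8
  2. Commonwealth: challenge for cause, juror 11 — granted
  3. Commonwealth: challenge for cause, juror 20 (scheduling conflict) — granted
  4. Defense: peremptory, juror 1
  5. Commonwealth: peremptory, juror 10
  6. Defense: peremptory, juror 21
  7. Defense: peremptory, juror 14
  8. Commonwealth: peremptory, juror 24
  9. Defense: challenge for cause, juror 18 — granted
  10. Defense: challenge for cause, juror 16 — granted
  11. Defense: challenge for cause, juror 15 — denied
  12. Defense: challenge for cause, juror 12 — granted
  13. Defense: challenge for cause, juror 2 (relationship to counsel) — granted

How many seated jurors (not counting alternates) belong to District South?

2

Removed: #1, #2, #8, #10, #11, #12, #14, #16, #18, #20, #21, #24.
Seated jurors 1–8: #3, #4, #5, #6, #7, #9, #13, #15 (alternates #17, #19 not counted).
Of those, in District South: #3, #13 → 2.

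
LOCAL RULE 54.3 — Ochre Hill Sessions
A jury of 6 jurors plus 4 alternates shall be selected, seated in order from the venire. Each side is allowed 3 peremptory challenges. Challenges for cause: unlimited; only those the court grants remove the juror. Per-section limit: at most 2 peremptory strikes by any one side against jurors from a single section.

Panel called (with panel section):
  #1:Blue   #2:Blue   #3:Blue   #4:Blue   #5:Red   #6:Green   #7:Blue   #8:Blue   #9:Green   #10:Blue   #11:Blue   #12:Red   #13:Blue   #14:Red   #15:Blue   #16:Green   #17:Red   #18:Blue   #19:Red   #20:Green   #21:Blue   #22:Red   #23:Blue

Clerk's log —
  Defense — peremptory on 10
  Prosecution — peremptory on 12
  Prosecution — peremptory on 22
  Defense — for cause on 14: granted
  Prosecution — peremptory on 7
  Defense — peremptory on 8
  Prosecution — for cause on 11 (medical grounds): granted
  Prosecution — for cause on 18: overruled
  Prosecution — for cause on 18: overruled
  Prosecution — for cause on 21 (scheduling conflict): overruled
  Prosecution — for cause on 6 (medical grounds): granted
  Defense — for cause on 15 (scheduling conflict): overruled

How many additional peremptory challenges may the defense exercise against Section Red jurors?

1

Defense peremptories so far: #10, #8 — 2 of 3 used, 1 left overall.
Against Section Red: none yet — per-section cap 2 leaves 2.
Binding limit: min(1, 2) = 1.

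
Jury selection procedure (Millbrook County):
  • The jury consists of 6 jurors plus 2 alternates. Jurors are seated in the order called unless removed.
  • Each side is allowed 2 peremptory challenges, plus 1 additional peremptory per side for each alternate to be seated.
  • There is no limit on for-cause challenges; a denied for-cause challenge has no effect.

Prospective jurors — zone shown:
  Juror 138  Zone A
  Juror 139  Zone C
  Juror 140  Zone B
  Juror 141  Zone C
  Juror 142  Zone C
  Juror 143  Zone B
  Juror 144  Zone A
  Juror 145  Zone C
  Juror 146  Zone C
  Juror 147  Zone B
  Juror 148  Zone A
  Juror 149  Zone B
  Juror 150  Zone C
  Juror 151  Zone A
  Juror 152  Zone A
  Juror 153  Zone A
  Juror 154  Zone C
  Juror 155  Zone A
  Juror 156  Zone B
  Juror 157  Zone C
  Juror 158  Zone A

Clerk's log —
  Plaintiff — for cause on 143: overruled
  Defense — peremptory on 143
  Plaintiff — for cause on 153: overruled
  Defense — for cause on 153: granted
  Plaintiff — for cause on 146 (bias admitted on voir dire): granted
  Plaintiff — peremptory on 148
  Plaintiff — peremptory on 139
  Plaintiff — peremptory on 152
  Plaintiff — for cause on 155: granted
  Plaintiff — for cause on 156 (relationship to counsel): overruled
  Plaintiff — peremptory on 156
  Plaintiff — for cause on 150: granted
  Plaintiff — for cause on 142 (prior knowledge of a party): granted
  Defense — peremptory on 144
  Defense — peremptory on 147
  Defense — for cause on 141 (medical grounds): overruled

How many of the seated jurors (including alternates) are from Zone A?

2

Removed: #139, #142, #143, #144, #146, #147, #148, #150, #152, #153, #155, #156.
Seated (8 incl. alternates): #138, #140, #141, #145, #149, #151, #154, #157.
Of those, in Zone A: #138, #151 → 2.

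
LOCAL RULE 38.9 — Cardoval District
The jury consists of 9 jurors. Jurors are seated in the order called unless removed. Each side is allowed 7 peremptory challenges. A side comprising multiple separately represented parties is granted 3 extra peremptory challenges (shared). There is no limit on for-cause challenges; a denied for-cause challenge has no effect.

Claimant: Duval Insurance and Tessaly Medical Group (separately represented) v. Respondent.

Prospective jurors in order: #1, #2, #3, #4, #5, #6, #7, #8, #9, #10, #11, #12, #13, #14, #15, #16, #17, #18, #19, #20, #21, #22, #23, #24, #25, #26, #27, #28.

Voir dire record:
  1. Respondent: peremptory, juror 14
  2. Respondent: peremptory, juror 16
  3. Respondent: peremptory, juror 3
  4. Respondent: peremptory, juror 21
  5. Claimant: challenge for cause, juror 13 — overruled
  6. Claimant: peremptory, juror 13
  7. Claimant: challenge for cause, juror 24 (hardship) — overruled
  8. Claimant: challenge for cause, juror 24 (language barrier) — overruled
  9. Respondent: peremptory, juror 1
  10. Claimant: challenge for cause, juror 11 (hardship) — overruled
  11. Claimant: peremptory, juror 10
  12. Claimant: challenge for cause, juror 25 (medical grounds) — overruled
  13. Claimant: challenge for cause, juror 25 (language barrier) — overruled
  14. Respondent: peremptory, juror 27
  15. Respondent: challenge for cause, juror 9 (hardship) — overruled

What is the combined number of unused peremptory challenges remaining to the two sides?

9

Claimant allotment: 7 base + 3 multi-party = 10. Respondent allotment: 7.
Claimant peremptories used: #13, #10 — 2 (for-cause on #13, #24, #24, #11, #25, #25 don't count).
Respondent peremptories used: #14, #16, #3, #21, #1, #27 — 6 (the for-cause on #9 doesn't count).
Remaining: (10 − 2) + (7 − 6) = 9.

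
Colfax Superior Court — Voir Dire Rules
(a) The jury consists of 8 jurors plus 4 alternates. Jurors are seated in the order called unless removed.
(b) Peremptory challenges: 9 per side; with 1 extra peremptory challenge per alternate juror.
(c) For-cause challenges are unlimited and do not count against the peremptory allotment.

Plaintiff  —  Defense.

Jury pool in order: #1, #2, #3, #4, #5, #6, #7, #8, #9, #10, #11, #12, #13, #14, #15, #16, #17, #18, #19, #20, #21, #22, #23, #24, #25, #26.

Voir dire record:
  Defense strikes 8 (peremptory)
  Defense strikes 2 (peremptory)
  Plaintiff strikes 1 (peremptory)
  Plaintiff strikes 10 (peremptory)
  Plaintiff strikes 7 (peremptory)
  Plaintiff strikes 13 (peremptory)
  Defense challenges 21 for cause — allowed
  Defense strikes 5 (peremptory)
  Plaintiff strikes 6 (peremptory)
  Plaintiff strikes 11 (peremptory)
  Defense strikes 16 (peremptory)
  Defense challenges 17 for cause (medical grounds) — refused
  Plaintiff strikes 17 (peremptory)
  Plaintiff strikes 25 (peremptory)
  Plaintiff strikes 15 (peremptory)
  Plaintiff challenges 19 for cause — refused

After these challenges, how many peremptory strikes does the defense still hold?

9

Defense allotment: 9 base + 1 × 4 alternates = 13.
Defense peremptories used: #8, #2, #5, #16 — 4 (for-cause on #21, #17 don't count).
Remaining: 13 − 4 = 9.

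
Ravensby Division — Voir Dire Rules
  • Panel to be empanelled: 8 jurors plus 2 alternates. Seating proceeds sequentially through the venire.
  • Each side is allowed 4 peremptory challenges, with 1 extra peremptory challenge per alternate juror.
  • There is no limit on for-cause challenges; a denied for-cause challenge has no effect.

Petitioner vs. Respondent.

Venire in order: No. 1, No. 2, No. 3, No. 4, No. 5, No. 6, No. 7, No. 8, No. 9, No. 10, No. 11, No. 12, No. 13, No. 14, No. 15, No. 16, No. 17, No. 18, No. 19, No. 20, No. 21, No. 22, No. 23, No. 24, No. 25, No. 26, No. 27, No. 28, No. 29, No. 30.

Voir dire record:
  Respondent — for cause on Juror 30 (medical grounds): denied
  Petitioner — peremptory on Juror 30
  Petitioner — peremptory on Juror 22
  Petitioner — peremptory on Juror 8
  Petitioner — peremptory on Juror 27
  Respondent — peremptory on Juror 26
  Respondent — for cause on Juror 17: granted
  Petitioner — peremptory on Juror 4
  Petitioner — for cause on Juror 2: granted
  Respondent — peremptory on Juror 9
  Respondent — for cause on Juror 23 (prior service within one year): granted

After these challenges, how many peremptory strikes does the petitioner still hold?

1

Petitioner allotment: 4 base + 1 × 2 alternates = 6.
Petitioner peremptories used: #30, #22, #8, #27, #4 — 5 (the for-cause on #2 doesn't count).
Remaining: 6 − 5 = 1.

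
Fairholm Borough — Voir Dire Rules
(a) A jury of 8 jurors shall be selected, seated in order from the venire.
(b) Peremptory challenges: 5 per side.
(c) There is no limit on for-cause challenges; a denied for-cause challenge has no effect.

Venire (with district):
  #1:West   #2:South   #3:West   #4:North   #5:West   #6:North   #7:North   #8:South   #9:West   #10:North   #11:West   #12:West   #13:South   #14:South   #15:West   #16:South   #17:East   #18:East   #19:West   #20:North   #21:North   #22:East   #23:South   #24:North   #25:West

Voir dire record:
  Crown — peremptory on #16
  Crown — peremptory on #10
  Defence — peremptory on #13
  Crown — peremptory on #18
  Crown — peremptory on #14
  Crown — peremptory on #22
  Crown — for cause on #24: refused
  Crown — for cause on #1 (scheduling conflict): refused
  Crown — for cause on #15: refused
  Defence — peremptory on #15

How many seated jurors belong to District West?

Removed: #10, #13, #14, #15, #16, #18, #22.
Seated jurors 1–8: #1, #2, #3, #4, #5, #6, #7, #8.
Of those, in District West: #1, #3, #5 → 3.

3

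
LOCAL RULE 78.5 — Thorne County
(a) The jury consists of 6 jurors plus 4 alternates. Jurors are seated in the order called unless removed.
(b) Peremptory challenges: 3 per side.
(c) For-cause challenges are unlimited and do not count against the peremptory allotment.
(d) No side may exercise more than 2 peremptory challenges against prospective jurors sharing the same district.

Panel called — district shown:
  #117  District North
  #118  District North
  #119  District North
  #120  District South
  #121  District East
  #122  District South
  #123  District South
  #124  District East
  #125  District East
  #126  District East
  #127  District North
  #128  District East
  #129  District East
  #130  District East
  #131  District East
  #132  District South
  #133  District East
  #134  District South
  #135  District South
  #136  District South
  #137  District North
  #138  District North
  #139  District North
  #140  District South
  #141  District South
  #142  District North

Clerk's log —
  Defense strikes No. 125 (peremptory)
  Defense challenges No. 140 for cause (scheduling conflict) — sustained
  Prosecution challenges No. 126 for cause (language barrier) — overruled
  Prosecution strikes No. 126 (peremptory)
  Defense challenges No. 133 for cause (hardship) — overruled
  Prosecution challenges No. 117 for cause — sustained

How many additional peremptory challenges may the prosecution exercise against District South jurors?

2

Prosecution peremptories so far: #126 — 1 of 3 used, 2 left overall.
Against District South: none yet — per-district cap 2 leaves 2.
Binding limit: min(2, 2) = 2.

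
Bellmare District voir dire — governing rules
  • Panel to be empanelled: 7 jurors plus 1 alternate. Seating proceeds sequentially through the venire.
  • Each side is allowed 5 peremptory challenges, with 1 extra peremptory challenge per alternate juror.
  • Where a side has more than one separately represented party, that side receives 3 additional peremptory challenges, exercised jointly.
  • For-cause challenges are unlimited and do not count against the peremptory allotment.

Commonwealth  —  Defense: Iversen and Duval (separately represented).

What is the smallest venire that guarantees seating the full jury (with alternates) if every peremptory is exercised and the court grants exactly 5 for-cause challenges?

Seats to fill: 7 + 1 alternates = 8.
Peremptories — Commonwealth: 5 + 1×1 = 6; Defense: 5 + 1×1 + 3 = 9; total 15.
For-cause removals: 5.
Minimum venire: 8 + 15 + 5 = 28.

28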